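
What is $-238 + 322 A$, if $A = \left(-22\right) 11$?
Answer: $-78162$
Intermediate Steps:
$A = -242$
$-238 + 322 A = -238 + 322 \left(-242\right) = -238 - 77924 = -78162$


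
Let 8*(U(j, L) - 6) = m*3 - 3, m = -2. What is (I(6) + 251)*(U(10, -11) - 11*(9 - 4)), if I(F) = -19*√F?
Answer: -100651/8 + 7619*√6/8 ≈ -10249.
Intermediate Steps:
U(j, L) = 39/8 (U(j, L) = 6 + (-2*3 - 3)/8 = 6 + (-6 - 3)/8 = 6 + (⅛)*(-9) = 6 - 9/8 = 39/8)
(I(6) + 251)*(U(10, -11) - 11*(9 - 4)) = (-19*√6 + 251)*(39/8 - 11*(9 - 4)) = (251 - 19*√6)*(39/8 - 11*5) = (251 - 19*√6)*(39/8 - 55) = (251 - 19*√6)*(-401/8) = -100651/8 + 7619*√6/8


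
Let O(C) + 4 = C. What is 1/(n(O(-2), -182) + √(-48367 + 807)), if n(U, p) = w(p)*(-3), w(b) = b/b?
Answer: -3/47569 - 2*I*√11890/47569 ≈ -6.3066e-5 - 0.0045846*I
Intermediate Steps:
w(b) = 1
O(C) = -4 + C
n(U, p) = -3 (n(U, p) = 1*(-3) = -3)
1/(n(O(-2), -182) + √(-48367 + 807)) = 1/(-3 + √(-48367 + 807)) = 1/(-3 + √(-47560)) = 1/(-3 + 2*I*√11890)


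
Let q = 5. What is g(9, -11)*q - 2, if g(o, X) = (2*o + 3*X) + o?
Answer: -32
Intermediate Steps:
g(o, X) = 3*X + 3*o
g(9, -11)*q - 2 = (3*(-11) + 3*9)*5 - 2 = (-33 + 27)*5 - 2 = -6*5 - 2 = -30 - 2 = -32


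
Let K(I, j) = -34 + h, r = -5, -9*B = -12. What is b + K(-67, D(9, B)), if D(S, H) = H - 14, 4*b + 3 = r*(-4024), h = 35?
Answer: 20121/4 ≈ 5030.3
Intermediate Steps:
B = 4/3 (B = -⅑*(-12) = 4/3 ≈ 1.3333)
b = 20117/4 (b = -¾ + (-5*(-4024))/4 = -¾ + (¼)*20120 = -¾ + 5030 = 20117/4 ≈ 5029.3)
D(S, H) = -14 + H
K(I, j) = 1 (K(I, j) = -34 + 35 = 1)
b + K(-67, D(9, B)) = 20117/4 + 1 = 20121/4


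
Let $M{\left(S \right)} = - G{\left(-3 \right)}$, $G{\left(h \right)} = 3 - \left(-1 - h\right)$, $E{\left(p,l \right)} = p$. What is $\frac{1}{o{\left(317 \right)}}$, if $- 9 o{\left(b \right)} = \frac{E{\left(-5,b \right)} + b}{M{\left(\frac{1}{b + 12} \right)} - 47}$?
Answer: $\frac{18}{13} \approx 1.3846$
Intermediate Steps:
$G{\left(h \right)} = 4 + h$ ($G{\left(h \right)} = 3 + \left(1 + h\right) = 4 + h$)
$M{\left(S \right)} = -1$ ($M{\left(S \right)} = - (4 - 3) = \left(-1\right) 1 = -1$)
$o{\left(b \right)} = - \frac{5}{432} + \frac{b}{432}$ ($o{\left(b \right)} = - \frac{\left(-5 + b\right) \frac{1}{-1 - 47}}{9} = - \frac{\left(-5 + b\right) \frac{1}{-48}}{9} = - \frac{\left(-5 + b\right) \left(- \frac{1}{48}\right)}{9} = - \frac{\frac{5}{48} - \frac{b}{48}}{9} = - \frac{5}{432} + \frac{b}{432}$)
$\frac{1}{o{\left(317 \right)}} = \frac{1}{- \frac{5}{432} + \frac{1}{432} \cdot 317} = \frac{1}{- \frac{5}{432} + \frac{317}{432}} = \frac{1}{\frac{13}{18}} = \frac{18}{13}$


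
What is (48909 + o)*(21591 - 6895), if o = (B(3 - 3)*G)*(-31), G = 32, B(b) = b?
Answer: 718766664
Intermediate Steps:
o = 0 (o = ((3 - 3)*32)*(-31) = (0*32)*(-31) = 0*(-31) = 0)
(48909 + o)*(21591 - 6895) = (48909 + 0)*(21591 - 6895) = 48909*14696 = 718766664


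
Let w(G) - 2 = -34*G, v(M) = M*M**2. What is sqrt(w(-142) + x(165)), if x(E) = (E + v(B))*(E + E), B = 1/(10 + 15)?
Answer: sqrt(926250330)/125 ≈ 243.47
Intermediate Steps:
B = 1/25 ≈ 0.040000
v(M) = M**3
w(G) = 2 - 34*G
x(E) = 2*E*(1/15625 + E) (x(E) = (E + (1/25)**3)*(E + E) = (E + 1/15625)*(2*E) = (1/15625 + E)*(2*E) = 2*E*(1/15625 + E))
sqrt(w(-142) + x(165)) = sqrt((2 - 34*(-142)) + (2/15625)*165*(1 + 15625*165)) = sqrt((2 + 4828) + (2/15625)*165*(1 + 2578125)) = sqrt(4830 + (2/15625)*165*2578126) = sqrt(4830 + 170156316/3125) = sqrt(185250066/3125) = sqrt(926250330)/125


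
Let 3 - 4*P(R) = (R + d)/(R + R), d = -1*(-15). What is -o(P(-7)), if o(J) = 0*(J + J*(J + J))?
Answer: 0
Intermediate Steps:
d = 15
P(R) = ¾ - (15 + R)/(8*R) (P(R) = ¾ - (R + 15)/(4*(R + R)) = ¾ - (15 + R)/(4*(2*R)) = ¾ - (15 + R)*1/(2*R)/4 = ¾ - (15 + R)/(8*R))
o(J) = 0 (o(J) = 0*(J + J*(2*J)) = 0*(J + 2*J²) = 0)
-o(P(-7)) = -1*0 = 0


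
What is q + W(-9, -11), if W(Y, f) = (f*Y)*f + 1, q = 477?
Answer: -611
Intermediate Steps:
W(Y, f) = 1 + Y*f² (W(Y, f) = (Y*f)*f + 1 = Y*f² + 1 = 1 + Y*f²)
q + W(-9, -11) = 477 + (1 - 9*(-11)²) = 477 + (1 - 9*121) = 477 + (1 - 1089) = 477 - 1088 = -611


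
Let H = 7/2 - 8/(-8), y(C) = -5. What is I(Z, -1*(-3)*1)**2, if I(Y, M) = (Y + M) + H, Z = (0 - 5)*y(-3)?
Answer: 4225/4 ≈ 1056.3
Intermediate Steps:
H = 9/2 (H = 7*(1/2) - 8*(-1/8) = 7/2 + 1 = 9/2 ≈ 4.5000)
Z = 25 (Z = (0 - 5)*(-5) = -5*(-5) = 25)
I(Y, M) = 9/2 + M + Y (I(Y, M) = (Y + M) + 9/2 = (M + Y) + 9/2 = 9/2 + M + Y)
I(Z, -1*(-3)*1)**2 = (9/2 - 1*(-3)*1 + 25)**2 = (9/2 + 3*1 + 25)**2 = (9/2 + 3 + 25)**2 = (65/2)**2 = 4225/4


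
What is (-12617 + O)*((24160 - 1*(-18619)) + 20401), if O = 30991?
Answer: 1160869320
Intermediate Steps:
(-12617 + O)*((24160 - 1*(-18619)) + 20401) = (-12617 + 30991)*((24160 - 1*(-18619)) + 20401) = 18374*((24160 + 18619) + 20401) = 18374*(42779 + 20401) = 18374*63180 = 1160869320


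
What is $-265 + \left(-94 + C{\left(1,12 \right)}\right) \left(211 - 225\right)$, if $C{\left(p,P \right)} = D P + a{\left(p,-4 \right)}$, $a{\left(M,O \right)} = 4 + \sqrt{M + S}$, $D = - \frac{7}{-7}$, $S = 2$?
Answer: $827 - 14 \sqrt{3} \approx 802.75$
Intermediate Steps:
$D = 1$ ($D = \left(-7\right) \left(- \frac{1}{7}\right) = 1$)
$a{\left(M,O \right)} = 4 + \sqrt{2 + M}$ ($a{\left(M,O \right)} = 4 + \sqrt{M + 2} = 4 + \sqrt{2 + M}$)
$C{\left(p,P \right)} = 4 + P + \sqrt{2 + p}$ ($C{\left(p,P \right)} = 1 P + \left(4 + \sqrt{2 + p}\right) = P + \left(4 + \sqrt{2 + p}\right) = 4 + P + \sqrt{2 + p}$)
$-265 + \left(-94 + C{\left(1,12 \right)}\right) \left(211 - 225\right) = -265 + \left(-94 + \left(4 + 12 + \sqrt{2 + 1}\right)\right) \left(211 - 225\right) = -265 + \left(-94 + \left(4 + 12 + \sqrt{3}\right)\right) \left(-14\right) = -265 + \left(-94 + \left(16 + \sqrt{3}\right)\right) \left(-14\right) = -265 + \left(-78 + \sqrt{3}\right) \left(-14\right) = -265 + \left(1092 - 14 \sqrt{3}\right) = 827 - 14 \sqrt{3}$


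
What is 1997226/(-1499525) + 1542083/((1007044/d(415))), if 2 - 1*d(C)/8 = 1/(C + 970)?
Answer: 2421923249561748/104573570046425 ≈ 23.160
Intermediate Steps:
d(C) = 16 - 8/(970 + C) (d(C) = 16 - 8/(C + 970) = 16 - 8/(970 + C))
1997226/(-1499525) + 1542083/((1007044/d(415))) = 1997226/(-1499525) + 1542083/((1007044/((8*(1939 + 2*415)/(970 + 415))))) = 1997226*(-1/1499525) + 1542083/((1007044/((8*(1939 + 830)/1385)))) = -1997226/1499525 + 1542083/((1007044/((8*(1/1385)*2769)))) = -1997226/1499525 + 1542083/((1007044/(22152/1385))) = -1997226/1499525 + 1542083/((1007044*(1385/22152))) = -1997226/1499525 + 1542083/(348688985/5538) = -1997226/1499525 + 1542083*(5538/348688985) = -1997226/1499525 + 8540055654/348688985 = 2421923249561748/104573570046425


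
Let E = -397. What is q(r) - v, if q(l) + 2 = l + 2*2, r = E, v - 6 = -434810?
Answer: 434409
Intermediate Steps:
v = -434804 (v = 6 - 434810 = -434804)
r = -397
q(l) = 2 + l (q(l) = -2 + (l + 2*2) = -2 + (l + 4) = -2 + (4 + l) = 2 + l)
q(r) - v = (2 - 397) - 1*(-434804) = -395 + 434804 = 434409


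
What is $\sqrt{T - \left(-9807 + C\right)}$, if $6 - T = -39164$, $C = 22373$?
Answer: $6 \sqrt{739} \approx 163.11$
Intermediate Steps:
$T = 39170$ ($T = 6 - -39164 = 6 + 39164 = 39170$)
$\sqrt{T - \left(-9807 + C\right)} = \sqrt{39170 + \left(9807 - 22373\right)} = \sqrt{39170 - 12566} = \sqrt{26604} = 6 \sqrt{739}$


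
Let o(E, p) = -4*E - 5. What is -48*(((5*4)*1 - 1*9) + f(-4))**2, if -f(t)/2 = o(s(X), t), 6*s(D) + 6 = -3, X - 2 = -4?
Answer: -3888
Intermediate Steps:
X = -2 (X = 2 - 4 = -2)
s(D) = -3/2 (s(D) = -1 + (1/6)*(-3) = -1 - 1/2 = -3/2)
o(E, p) = -5 - 4*E
f(t) = -2 (f(t) = -2*(-5 - 4*(-3/2)) = -2*(-5 + 6) = -2*1 = -2)
-48*(((5*4)*1 - 1*9) + f(-4))**2 = -48*(((5*4)*1 - 1*9) - 2)**2 = -48*((20*1 - 9) - 2)**2 = -48*((20 - 9) - 2)**2 = -48*(11 - 2)**2 = -48*9**2 = -48*81 = -3888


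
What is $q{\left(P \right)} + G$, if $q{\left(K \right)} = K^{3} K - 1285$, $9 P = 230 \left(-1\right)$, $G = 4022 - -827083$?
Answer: $\frac{8242859020}{6561} \approx 1.2563 \cdot 10^{6}$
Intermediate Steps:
$G = 831105$ ($G = 4022 + 827083 = 831105$)
$P = - \frac{230}{9}$ ($P = \frac{230 \left(-1\right)}{9} = \frac{1}{9} \left(-230\right) = - \frac{230}{9} \approx -25.556$)
$q{\left(K \right)} = -1285 + K^{4}$ ($q{\left(K \right)} = K^{4} - 1285 = -1285 + K^{4}$)
$q{\left(P \right)} + G = \left(-1285 + \left(- \frac{230}{9}\right)^{4}\right) + 831105 = \left(-1285 + \frac{2798410000}{6561}\right) + 831105 = \frac{2789979115}{6561} + 831105 = \frac{8242859020}{6561}$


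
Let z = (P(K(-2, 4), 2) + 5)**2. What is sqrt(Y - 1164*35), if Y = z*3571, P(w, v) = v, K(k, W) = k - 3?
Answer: sqrt(134239) ≈ 366.39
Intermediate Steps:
K(k, W) = -3 + k
z = 49 (z = (2 + 5)**2 = 7**2 = 49)
Y = 174979 (Y = 49*3571 = 174979)
sqrt(Y - 1164*35) = sqrt(174979 - 1164*35) = sqrt(174979 - 40740) = sqrt(134239)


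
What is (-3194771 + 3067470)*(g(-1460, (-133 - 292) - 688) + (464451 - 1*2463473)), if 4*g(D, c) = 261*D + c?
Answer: 1066561003561/4 ≈ 2.6664e+11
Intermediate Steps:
g(D, c) = c/4 + 261*D/4 (g(D, c) = (261*D + c)/4 = (c + 261*D)/4 = c/4 + 261*D/4)
(-3194771 + 3067470)*(g(-1460, (-133 - 292) - 688) + (464451 - 1*2463473)) = (-3194771 + 3067470)*((((-133 - 292) - 688)/4 + (261/4)*(-1460)) + (464451 - 1*2463473)) = -127301*(((-425 - 688)/4 - 95265) + (464451 - 2463473)) = -127301*(((¼)*(-1113) - 95265) - 1999022) = -127301*((-1113/4 - 95265) - 1999022) = -127301*(-382173/4 - 1999022) = -127301*(-8378261/4) = 1066561003561/4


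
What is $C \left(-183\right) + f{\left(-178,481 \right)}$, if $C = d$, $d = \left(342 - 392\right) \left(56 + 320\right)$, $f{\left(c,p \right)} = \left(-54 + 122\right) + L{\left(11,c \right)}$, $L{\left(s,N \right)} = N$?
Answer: $3440290$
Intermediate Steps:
$f{\left(c,p \right)} = 68 + c$ ($f{\left(c,p \right)} = \left(-54 + 122\right) + c = 68 + c$)
$d = -18800$ ($d = \left(-50\right) 376 = -18800$)
$C = -18800$
$C \left(-183\right) + f{\left(-178,481 \right)} = \left(-18800\right) \left(-183\right) + \left(68 - 178\right) = 3440400 - 110 = 3440290$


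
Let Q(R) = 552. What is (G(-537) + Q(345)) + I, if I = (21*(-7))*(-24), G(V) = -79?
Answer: 4001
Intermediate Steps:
I = 3528 (I = -147*(-24) = 3528)
(G(-537) + Q(345)) + I = (-79 + 552) + 3528 = 473 + 3528 = 4001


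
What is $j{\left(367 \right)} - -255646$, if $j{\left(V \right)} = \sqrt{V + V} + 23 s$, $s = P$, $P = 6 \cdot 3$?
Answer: $256060 + \sqrt{734} \approx 2.5609 \cdot 10^{5}$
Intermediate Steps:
$P = 18$
$s = 18$
$j{\left(V \right)} = 414 + \sqrt{2} \sqrt{V}$ ($j{\left(V \right)} = \sqrt{V + V} + 23 \cdot 18 = \sqrt{2 V} + 414 = \sqrt{2} \sqrt{V} + 414 = 414 + \sqrt{2} \sqrt{V}$)
$j{\left(367 \right)} - -255646 = \left(414 + \sqrt{2} \sqrt{367}\right) - -255646 = \left(414 + \sqrt{734}\right) + 255646 = 256060 + \sqrt{734}$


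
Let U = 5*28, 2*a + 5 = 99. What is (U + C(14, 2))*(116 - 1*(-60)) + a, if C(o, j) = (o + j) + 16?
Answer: 30319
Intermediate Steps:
a = 47 (a = -5/2 + (1/2)*99 = -5/2 + 99/2 = 47)
U = 140
C(o, j) = 16 + j + o (C(o, j) = (j + o) + 16 = 16 + j + o)
(U + C(14, 2))*(116 - 1*(-60)) + a = (140 + (16 + 2 + 14))*(116 - 1*(-60)) + 47 = (140 + 32)*(116 + 60) + 47 = 172*176 + 47 = 30272 + 47 = 30319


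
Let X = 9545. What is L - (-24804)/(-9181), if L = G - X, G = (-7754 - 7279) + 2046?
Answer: -206891096/9181 ≈ -22535.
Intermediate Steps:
G = -12987 (G = -15033 + 2046 = -12987)
L = -22532 (L = -12987 - 1*9545 = -12987 - 9545 = -22532)
L - (-24804)/(-9181) = -22532 - (-24804)/(-9181) = -22532 - (-24804)*(-1)/9181 = -22532 - 1*24804/9181 = -22532 - 24804/9181 = -206891096/9181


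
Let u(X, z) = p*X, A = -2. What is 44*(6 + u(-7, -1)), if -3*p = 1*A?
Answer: 176/3 ≈ 58.667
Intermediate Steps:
p = 2/3 (p = -(-2)/3 = -1/3*(-2) = 2/3 ≈ 0.66667)
u(X, z) = 2*X/3
44*(6 + u(-7, -1)) = 44*(6 + (2/3)*(-7)) = 44*(6 - 14/3) = 44*(4/3) = 176/3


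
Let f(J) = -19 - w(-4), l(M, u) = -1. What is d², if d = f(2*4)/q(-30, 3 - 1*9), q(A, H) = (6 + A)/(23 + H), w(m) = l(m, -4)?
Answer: 2601/16 ≈ 162.56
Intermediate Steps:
w(m) = -1
q(A, H) = (6 + A)/(23 + H)
f(J) = -18 (f(J) = -19 - 1*(-1) = -19 + 1 = -18)
d = 51/4 (d = -18*(23 + (3 - 1*9))/(6 - 30) = -18/(-24/(23 + (3 - 9))) = -18/(-24/(23 - 6)) = -18/(-24/17) = -18*(-17/24) = 51/4 ≈ 12.750)
d² = (51/4)² = 2601/16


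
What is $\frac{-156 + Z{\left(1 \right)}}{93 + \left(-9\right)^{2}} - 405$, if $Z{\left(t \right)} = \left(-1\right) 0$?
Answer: $- \frac{11771}{29} \approx -405.9$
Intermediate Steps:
$Z{\left(t \right)} = 0$
$\frac{-156 + Z{\left(1 \right)}}{93 + \left(-9\right)^{2}} - 405 = \frac{-156 + 0}{93 + \left(-9\right)^{2}} - 405 = - \frac{156}{93 + 81} - 405 = - \frac{156}{174} - 405 = \left(-156\right) \frac{1}{174} - 405 = - \frac{26}{29} - 405 = - \frac{11771}{29}$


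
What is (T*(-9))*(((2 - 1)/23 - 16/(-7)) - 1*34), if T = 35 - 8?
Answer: 1239057/161 ≈ 7696.0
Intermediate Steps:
T = 27
(T*(-9))*(((2 - 1)/23 - 16/(-7)) - 1*34) = (27*(-9))*(((2 - 1)/23 - 16/(-7)) - 1*34) = -243*((1*(1/23) - 16*(-⅐)) - 34) = -243*((1/23 + 16/7) - 34) = -243*(375/161 - 34) = -243*(-5099/161) = 1239057/161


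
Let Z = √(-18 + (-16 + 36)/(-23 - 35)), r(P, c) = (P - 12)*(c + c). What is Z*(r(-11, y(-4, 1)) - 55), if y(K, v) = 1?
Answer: -202*I*√3857/29 ≈ -432.59*I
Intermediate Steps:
r(P, c) = 2*c*(-12 + P) (r(P, c) = (-12 + P)*(2*c) = 2*c*(-12 + P))
Z = 2*I*√3857/29 (Z = √(-18 + 20/(-58)) = √(-18 + 20*(-1/58)) = √(-18 - 10/29) = √(-532/29) = 2*I*√3857/29 ≈ 4.2831*I)
Z*(r(-11, y(-4, 1)) - 55) = (2*I*√3857/29)*(2*1*(-12 - 11) - 55) = (2*I*√3857/29)*(2*1*(-23) - 55) = (2*I*√3857/29)*(-46 - 55) = (2*I*√3857/29)*(-101) = -202*I*√3857/29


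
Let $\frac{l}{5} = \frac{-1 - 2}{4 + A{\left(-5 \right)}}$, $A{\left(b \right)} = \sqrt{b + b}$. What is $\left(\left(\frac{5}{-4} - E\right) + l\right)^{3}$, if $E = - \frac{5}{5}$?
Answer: $\frac{- 6139 \sqrt{10} + 130112 i}{64 \left(19 \sqrt{10} + 28 i\right)} \approx 8.8072 + 29.732 i$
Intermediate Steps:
$A{\left(b \right)} = \sqrt{2} \sqrt{b}$ ($A{\left(b \right)} = \sqrt{2 b} = \sqrt{2} \sqrt{b}$)
$l = - \frac{15}{4 + i \sqrt{10}}$ ($l = 5 \frac{-1 - 2}{4 + \sqrt{2} \sqrt{-5}} = 5 \left(- \frac{3}{4 + \sqrt{2} i \sqrt{5}}\right) = 5 \left(- \frac{3}{4 + i \sqrt{10}}\right) = - \frac{15}{4 + i \sqrt{10}} \approx -2.3077 + 1.8244 i$)
$E = -1$ ($E = \left(-5\right) \frac{1}{5} = -1$)
$\left(\left(\frac{5}{-4} - E\right) + l\right)^{3} = \left(\left(\frac{5}{-4} - -1\right) - \left(\frac{30}{13} - \frac{15 i \sqrt{10}}{26}\right)\right)^{3} = \left(\left(5 \left(- \frac{1}{4}\right) + 1\right) - \left(\frac{30}{13} - \frac{15 i \sqrt{10}}{26}\right)\right)^{3} = \left(\left(- \frac{5}{4} + 1\right) - \left(\frac{30}{13} - \frac{15 i \sqrt{10}}{26}\right)\right)^{3} = \left(- \frac{1}{4} - \left(\frac{30}{13} - \frac{15 i \sqrt{10}}{26}\right)\right)^{3} = \left(- \frac{133}{52} + \frac{15 i \sqrt{10}}{26}\right)^{3}$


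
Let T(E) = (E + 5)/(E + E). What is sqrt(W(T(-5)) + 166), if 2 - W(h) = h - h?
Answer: 2*sqrt(42) ≈ 12.961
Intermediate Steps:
T(E) = (5 + E)/(2*E) (T(E) = (5 + E)/((2*E)) = (5 + E)*(1/(2*E)) = (5 + E)/(2*E))
W(h) = 2 (W(h) = 2 - (h - h) = 2 - 1*0 = 2 + 0 = 2)
sqrt(W(T(-5)) + 166) = sqrt(2 + 166) = sqrt(168) = 2*sqrt(42)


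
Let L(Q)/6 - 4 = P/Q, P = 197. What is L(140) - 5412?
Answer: -376569/70 ≈ -5379.6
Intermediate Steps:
L(Q) = 24 + 1182/Q (L(Q) = 24 + 6*(197/Q) = 24 + 1182/Q)
L(140) - 5412 = (24 + 1182/140) - 5412 = (24 + 1182*(1/140)) - 5412 = (24 + 591/70) - 5412 = 2271/70 - 5412 = -376569/70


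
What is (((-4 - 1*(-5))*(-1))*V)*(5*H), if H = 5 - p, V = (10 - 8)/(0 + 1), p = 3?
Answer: -20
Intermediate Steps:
V = 2 (V = 2/1 = 2*1 = 2)
H = 2 (H = 5 - 1*3 = 5 - 3 = 2)
(((-4 - 1*(-5))*(-1))*V)*(5*H) = (((-4 - 1*(-5))*(-1))*2)*(5*2) = (((-4 + 5)*(-1))*2)*10 = ((1*(-1))*2)*10 = -1*2*10 = -2*10 = -20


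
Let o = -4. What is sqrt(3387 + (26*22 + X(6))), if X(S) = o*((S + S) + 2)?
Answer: sqrt(3903) ≈ 62.474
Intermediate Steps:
X(S) = -8 - 8*S (X(S) = -4*((S + S) + 2) = -4*(2*S + 2) = -4*(2 + 2*S) = -8 - 8*S)
sqrt(3387 + (26*22 + X(6))) = sqrt(3387 + (26*22 + (-8 - 8*6))) = sqrt(3387 + (572 + (-8 - 48))) = sqrt(3387 + (572 - 56)) = sqrt(3387 + 516) = sqrt(3903)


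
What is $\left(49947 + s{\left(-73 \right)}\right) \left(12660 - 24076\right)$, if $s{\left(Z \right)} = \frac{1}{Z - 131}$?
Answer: $- \frac{29079939698}{51} \approx -5.7019 \cdot 10^{8}$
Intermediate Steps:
$s{\left(Z \right)} = \frac{1}{-131 + Z}$
$\left(49947 + s{\left(-73 \right)}\right) \left(12660 - 24076\right) = \left(49947 + \frac{1}{-131 - 73}\right) \left(12660 - 24076\right) = \left(49947 + \frac{1}{-204}\right) \left(-11416\right) = \left(49947 - \frac{1}{204}\right) \left(-11416\right) = \frac{10189187}{204} \left(-11416\right) = - \frac{29079939698}{51}$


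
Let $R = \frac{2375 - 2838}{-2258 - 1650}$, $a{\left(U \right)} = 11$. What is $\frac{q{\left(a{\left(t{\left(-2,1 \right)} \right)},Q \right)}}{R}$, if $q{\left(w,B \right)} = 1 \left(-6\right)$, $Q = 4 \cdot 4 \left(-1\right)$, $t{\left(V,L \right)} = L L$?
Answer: $- \frac{23448}{463} \approx -50.644$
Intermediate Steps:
$t{\left(V,L \right)} = L^{2}$
$R = \frac{463}{3908}$ ($R = - \frac{463}{-3908} = \left(-463\right) \left(- \frac{1}{3908}\right) = \frac{463}{3908} \approx 0.11847$)
$Q = -16$ ($Q = 16 \left(-1\right) = -16$)
$q{\left(w,B \right)} = -6$
$\frac{q{\left(a{\left(t{\left(-2,1 \right)} \right)},Q \right)}}{R} = - \frac{6}{\frac{463}{3908}} = \left(-6\right) \frac{3908}{463} = - \frac{23448}{463}$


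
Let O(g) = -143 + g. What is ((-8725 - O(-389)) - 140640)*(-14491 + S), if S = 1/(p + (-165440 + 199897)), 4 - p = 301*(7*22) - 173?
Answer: 25276981263993/11720 ≈ 2.1567e+9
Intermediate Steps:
p = -46177 (p = 4 - (301*(7*22) - 173) = 4 - (301*154 - 173) = 4 - (46354 - 173) = 4 - 1*46181 = 4 - 46181 = -46177)
S = -1/11720 (S = 1/(-46177 + (-165440 + 199897)) = 1/(-46177 + 34457) = 1/(-11720) = -1/11720 ≈ -8.5324e-5)
((-8725 - O(-389)) - 140640)*(-14491 + S) = ((-8725 - (-143 - 389)) - 140640)*(-14491 - 1/11720) = ((-8725 - 1*(-532)) - 140640)*(-169834521/11720) = ((-8725 + 532) - 140640)*(-169834521/11720) = (-8193 - 140640)*(-169834521/11720) = -148833*(-169834521/11720) = 25276981263993/11720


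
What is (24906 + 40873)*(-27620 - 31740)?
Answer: -3904641440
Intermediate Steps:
(24906 + 40873)*(-27620 - 31740) = 65779*(-59360) = -3904641440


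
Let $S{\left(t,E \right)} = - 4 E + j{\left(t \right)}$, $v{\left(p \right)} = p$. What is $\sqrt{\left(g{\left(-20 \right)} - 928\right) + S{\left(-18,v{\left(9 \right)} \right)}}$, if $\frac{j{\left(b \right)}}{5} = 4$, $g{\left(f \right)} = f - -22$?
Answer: $i \sqrt{942} \approx 30.692 i$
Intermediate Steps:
$g{\left(f \right)} = 22 + f$ ($g{\left(f \right)} = f + 22 = 22 + f$)
$j{\left(b \right)} = 20$ ($j{\left(b \right)} = 5 \cdot 4 = 20$)
$S{\left(t,E \right)} = 20 - 4 E$ ($S{\left(t,E \right)} = - 4 E + 20 = 20 - 4 E$)
$\sqrt{\left(g{\left(-20 \right)} - 928\right) + S{\left(-18,v{\left(9 \right)} \right)}} = \sqrt{\left(\left(22 - 20\right) - 928\right) + \left(20 - 36\right)} = \sqrt{\left(2 - 928\right) + \left(20 - 36\right)} = \sqrt{-926 - 16} = \sqrt{-942} = i \sqrt{942}$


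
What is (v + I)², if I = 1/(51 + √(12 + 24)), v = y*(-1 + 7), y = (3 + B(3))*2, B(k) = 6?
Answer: 37908649/3249 ≈ 11668.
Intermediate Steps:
y = 18 (y = (3 + 6)*2 = 9*2 = 18)
v = 108 (v = 18*(-1 + 7) = 18*6 = 108)
I = 1/57 (I = 1/(51 + √36) = 1/(51 + 6) = 1/57 ≈ 0.017544)
(v + I)² = (108 + 1/57)² = (6157/57)² = 37908649/3249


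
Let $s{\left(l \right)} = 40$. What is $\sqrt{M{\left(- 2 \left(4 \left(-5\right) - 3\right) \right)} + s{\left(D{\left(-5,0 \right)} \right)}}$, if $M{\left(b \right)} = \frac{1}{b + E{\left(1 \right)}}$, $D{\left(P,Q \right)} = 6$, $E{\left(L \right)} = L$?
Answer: $\frac{3 \sqrt{9823}}{47} \approx 6.3262$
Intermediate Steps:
$M{\left(b \right)} = \frac{1}{1 + b}$ ($M{\left(b \right)} = \frac{1}{b + 1} = \frac{1}{1 + b}$)
$\sqrt{M{\left(- 2 \left(4 \left(-5\right) - 3\right) \right)} + s{\left(D{\left(-5,0 \right)} \right)}} = \sqrt{\frac{1}{1 - 2 \left(4 \left(-5\right) - 3\right)} + 40} = \sqrt{\frac{1}{1 - 2 \left(-20 - 3\right)} + 40} = \sqrt{\frac{1}{1 - -46} + 40} = \sqrt{\frac{1}{1 + 46} + 40} = \sqrt{\frac{1}{47} + 40} = \sqrt{\frac{1881}{47}} = \frac{3 \sqrt{9823}}{47}$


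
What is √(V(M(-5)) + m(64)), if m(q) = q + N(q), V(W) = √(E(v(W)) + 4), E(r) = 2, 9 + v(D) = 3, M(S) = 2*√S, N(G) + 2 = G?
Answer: √(126 + √6) ≈ 11.334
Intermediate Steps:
N(G) = -2 + G
v(D) = -6 (v(D) = -9 + 3 = -6)
V(W) = √6 (V(W) = √(2 + 4) = √6)
m(q) = -2 + 2*q (m(q) = q + (-2 + q) = -2 + 2*q)
√(V(M(-5)) + m(64)) = √(√6 + (-2 + 2*64)) = √(√6 + (-2 + 128)) = √(√6 + 126) = √(126 + √6)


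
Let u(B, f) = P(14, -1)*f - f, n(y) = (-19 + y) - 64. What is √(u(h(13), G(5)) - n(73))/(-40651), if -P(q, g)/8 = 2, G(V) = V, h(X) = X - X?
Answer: -5*I*√3/40651 ≈ -0.00021304*I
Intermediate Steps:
h(X) = 0
n(y) = -83 + y
P(q, g) = -16 (P(q, g) = -8*2 = -16)
u(B, f) = -17*f (u(B, f) = -16*f - f = -17*f)
√(u(h(13), G(5)) - n(73))/(-40651) = √(-17*5 - (-83 + 73))/(-40651) = √(-85 - 1*(-10))*(-1/40651) = √(-85 + 10)*(-1/40651) = √(-75)*(-1/40651) = (5*I*√3)*(-1/40651) = -5*I*√3/40651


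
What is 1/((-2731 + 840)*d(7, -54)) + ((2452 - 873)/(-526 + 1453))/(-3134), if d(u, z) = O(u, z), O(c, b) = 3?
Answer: -3954295/5493767238 ≈ -0.00071978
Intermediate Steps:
d(u, z) = 3
1/((-2731 + 840)*d(7, -54)) + ((2452 - 873)/(-526 + 1453))/(-3134) = 1/((-2731 + 840)*3) + ((2452 - 873)/(-526 + 1453))/(-3134) = (1/3)/(-1891) + (1579/927)*(-1/3134) = -1/1891*1/3 + (1579*(1/927))*(-1/3134) = -1/5673 + (1579/927)*(-1/3134) = -1/5673 - 1579/2905218 = -3954295/5493767238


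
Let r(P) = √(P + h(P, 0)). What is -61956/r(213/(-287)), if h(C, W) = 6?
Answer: -20652*√433083/503 ≈ -27020.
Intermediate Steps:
r(P) = √(6 + P) (r(P) = √(P + 6) = √(6 + P))
-61956/r(213/(-287)) = -61956/√(6 + 213/(-287)) = -61956/√(6 + 213*(-1/287)) = -61956/√(6 - 213/287) = -61956*√433083/1509 = -20652*√433083/503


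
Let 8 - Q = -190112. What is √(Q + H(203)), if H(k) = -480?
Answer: 2*√47410 ≈ 435.48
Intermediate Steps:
Q = 190120 (Q = 8 - 1*(-190112) = 8 + 190112 = 190120)
√(Q + H(203)) = √(190120 - 480) = √189640 = 2*√47410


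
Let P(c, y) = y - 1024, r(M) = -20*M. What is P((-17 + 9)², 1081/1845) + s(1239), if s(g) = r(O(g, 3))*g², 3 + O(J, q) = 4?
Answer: -56647853099/1845 ≈ -3.0703e+7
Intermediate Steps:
O(J, q) = 1 (O(J, q) = -3 + 4 = 1)
P(c, y) = -1024 + y
s(g) = -20*g² (s(g) = (-20*1)*g² = -20*g²)
P((-17 + 9)², 1081/1845) + s(1239) = (-1024 + 1081/1845) - 20*1239² = (-1024 + 1081*(1/1845)) - 20*1535121 = (-1024 + 1081/1845) - 30702420 = -1888199/1845 - 30702420 = -56647853099/1845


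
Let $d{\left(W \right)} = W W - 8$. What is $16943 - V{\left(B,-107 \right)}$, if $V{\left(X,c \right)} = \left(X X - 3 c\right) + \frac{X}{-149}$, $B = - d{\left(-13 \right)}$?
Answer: $- \frac{1385712}{149} \approx -9300.1$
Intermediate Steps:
$d{\left(W \right)} = -8 + W^{2}$ ($d{\left(W \right)} = W^{2} - 8 = -8 + W^{2}$)
$B = -161$ ($B = - (-8 + \left(-13\right)^{2}) = - (-8 + 169) = \left(-1\right) 161 = -161$)
$V{\left(X,c \right)} = X^{2} - 3 c - \frac{X}{149}$ ($V{\left(X,c \right)} = \left(X^{2} - 3 c\right) + X \left(- \frac{1}{149}\right) = \left(X^{2} - 3 c\right) - \frac{X}{149} = X^{2} - 3 c - \frac{X}{149}$)
$16943 - V{\left(B,-107 \right)} = 16943 - \left(\left(-161\right)^{2} - -321 - - \frac{161}{149}\right) = 16943 - \left(25921 + 321 + \frac{161}{149}\right) = 16943 - \frac{3910219}{149} = - \frac{1385712}{149}$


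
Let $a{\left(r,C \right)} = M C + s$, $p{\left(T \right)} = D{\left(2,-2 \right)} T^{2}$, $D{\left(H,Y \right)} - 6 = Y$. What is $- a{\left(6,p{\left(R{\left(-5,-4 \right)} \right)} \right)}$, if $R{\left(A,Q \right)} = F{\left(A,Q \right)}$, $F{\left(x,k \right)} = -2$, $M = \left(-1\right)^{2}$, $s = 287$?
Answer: $-303$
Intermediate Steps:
$M = 1$
$D{\left(H,Y \right)} = 6 + Y$
$R{\left(A,Q \right)} = -2$
$p{\left(T \right)} = 4 T^{2}$ ($p{\left(T \right)} = \left(6 - 2\right) T^{2} = 4 T^{2}$)
$a{\left(r,C \right)} = 287 + C$ ($a{\left(r,C \right)} = 1 C + 287 = C + 287 = 287 + C$)
$- a{\left(6,p{\left(R{\left(-5,-4 \right)} \right)} \right)} = - (287 + 4 \left(-2\right)^{2}) = - (287 + 4 \cdot 4) = - (287 + 16) = \left(-1\right) 303 = -303$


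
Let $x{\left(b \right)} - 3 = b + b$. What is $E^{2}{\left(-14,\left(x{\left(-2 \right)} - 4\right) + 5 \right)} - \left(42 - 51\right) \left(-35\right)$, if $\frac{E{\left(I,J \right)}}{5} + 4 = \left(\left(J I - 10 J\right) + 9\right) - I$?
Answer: $8710$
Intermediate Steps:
$x{\left(b \right)} = 3 + 2 b$ ($x{\left(b \right)} = 3 + \left(b + b\right) = 3 + 2 b$)
$E{\left(I,J \right)} = 25 - 50 J - 5 I + 5 I J$ ($E{\left(I,J \right)} = -20 + 5 \left(\left(\left(J I - 10 J\right) + 9\right) - I\right) = -20 + 5 \left(\left(\left(I J - 10 J\right) + 9\right) - I\right) = -20 + 5 \left(\left(\left(- 10 J + I J\right) + 9\right) - I\right) = -20 + 5 \left(\left(9 - 10 J + I J\right) - I\right) = -20 + 5 \left(9 - I - 10 J + I J\right) = -20 + \left(45 - 50 J - 5 I + 5 I J\right) = 25 - 50 J - 5 I + 5 I J$)
$E^{2}{\left(-14,\left(x{\left(-2 \right)} - 4\right) + 5 \right)} - \left(42 - 51\right) \left(-35\right) = \left(25 - 50 \left(\left(\left(3 + 2 \left(-2\right)\right) - 4\right) + 5\right) - -70 + 5 \left(-14\right) \left(\left(\left(3 + 2 \left(-2\right)\right) - 4\right) + 5\right)\right)^{2} - \left(42 - 51\right) \left(-35\right) = \left(25 - 50 \left(\left(\left(3 - 4\right) - 4\right) + 5\right) + 70 + 5 \left(-14\right) \left(\left(\left(3 - 4\right) - 4\right) + 5\right)\right)^{2} - \left(-9\right) \left(-35\right) = \left(25 - 50 \left(\left(-1 - 4\right) + 5\right) + 70 + 5 \left(-14\right) \left(\left(-1 - 4\right) + 5\right)\right)^{2} - 315 = \left(25 - 50 \left(-5 + 5\right) + 70 + 5 \left(-14\right) \left(-5 + 5\right)\right)^{2} - 315 = \left(25 - 0 + 70 + 5 \left(-14\right) 0\right)^{2} - 315 = \left(25 + 0 + 70 + 0\right)^{2} - 315 = 95^{2} - 315 = 9025 - 315 = 8710$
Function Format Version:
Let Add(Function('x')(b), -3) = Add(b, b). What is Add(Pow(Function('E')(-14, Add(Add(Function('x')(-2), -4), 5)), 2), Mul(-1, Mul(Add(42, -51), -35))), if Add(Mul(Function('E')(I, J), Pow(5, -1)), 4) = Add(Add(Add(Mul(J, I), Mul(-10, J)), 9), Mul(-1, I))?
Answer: 8710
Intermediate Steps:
Function('x')(b) = Add(3, Mul(2, b)) (Function('x')(b) = Add(3, Add(b, b)) = Add(3, Mul(2, b)))
Function('E')(I, J) = Add(25, Mul(-50, J), Mul(-5, I), Mul(5, I, J)) (Function('E')(I, J) = Add(-20, Mul(5, Add(Add(Add(Mul(J, I), Mul(-10, J)), 9), Mul(-1, I)))) = Add(-20, Mul(5, Add(Add(Add(Mul(I, J), Mul(-10, J)), 9), Mul(-1, I)))) = Add(-20, Mul(5, Add(Add(Add(Mul(-10, J), Mul(I, J)), 9), Mul(-1, I)))) = Add(-20, Mul(5, Add(Add(9, Mul(-10, J), Mul(I, J)), Mul(-1, I)))) = Add(-20, Mul(5, Add(9, Mul(-1, I), Mul(-10, J), Mul(I, J)))) = Add(-20, Add(45, Mul(-50, J), Mul(-5, I), Mul(5, I, J))) = Add(25, Mul(-50, J), Mul(-5, I), Mul(5, I, J)))
Add(Pow(Function('E')(-14, Add(Add(Function('x')(-2), -4), 5)), 2), Mul(-1, Mul(Add(42, -51), -35))) = Add(Pow(Add(25, Mul(-50, Add(Add(Add(3, Mul(2, -2)), -4), 5)), Mul(-5, -14), Mul(5, -14, Add(Add(Add(3, Mul(2, -2)), -4), 5))), 2), Mul(-1, Mul(Add(42, -51), -35))) = Add(Pow(Add(25, Mul(-50, Add(Add(Add(3, -4), -4), 5)), 70, Mul(5, -14, Add(Add(Add(3, -4), -4), 5))), 2), Mul(-1, Mul(-9, -35))) = Add(Pow(Add(25, Mul(-50, Add(Add(-1, -4), 5)), 70, Mul(5, -14, Add(Add(-1, -4), 5))), 2), Mul(-1, 315)) = Add(Pow(Add(25, Mul(-50, Add(-5, 5)), 70, Mul(5, -14, Add(-5, 5))), 2), -315) = Add(Pow(Add(25, Mul(-50, 0), 70, Mul(5, -14, 0)), 2), -315) = Add(Pow(Add(25, 0, 70, 0), 2), -315) = Add(Pow(95, 2), -315) = Add(9025, -315) = 8710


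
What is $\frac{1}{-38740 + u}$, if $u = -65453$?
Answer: $- \frac{1}{104193} \approx -9.5976 \cdot 10^{-6}$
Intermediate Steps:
$\frac{1}{-38740 + u} = \frac{1}{-38740 - 65453} = \frac{1}{-104193} = - \frac{1}{104193}$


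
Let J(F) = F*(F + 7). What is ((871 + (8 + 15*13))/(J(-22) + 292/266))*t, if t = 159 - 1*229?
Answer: -2499735/11009 ≈ -227.06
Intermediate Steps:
J(F) = F*(7 + F)
t = -70 (t = 159 - 229 = -70)
((871 + (8 + 15*13))/(J(-22) + 292/266))*t = ((871 + (8 + 15*13))/(-22*(7 - 22) + 292/266))*(-70) = ((871 + (8 + 195))/(-22*(-15) + 292*(1/266)))*(-70) = ((871 + 203)/(330 + 146/133))*(-70) = (1074/(44036/133))*(-70) = (1074*(133/44036))*(-70) = (71421/22018)*(-70) = -2499735/11009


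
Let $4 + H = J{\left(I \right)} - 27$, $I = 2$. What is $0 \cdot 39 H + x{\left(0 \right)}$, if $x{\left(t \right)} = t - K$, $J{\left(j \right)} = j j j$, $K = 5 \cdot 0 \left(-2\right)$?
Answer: $0$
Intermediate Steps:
$K = 0$ ($K = 0 \left(-2\right) = 0$)
$J{\left(j \right)} = j^{3}$ ($J{\left(j \right)} = j^{2} j = j^{3}$)
$x{\left(t \right)} = t$ ($x{\left(t \right)} = t - 0 = t + 0 = t$)
$H = -23$ ($H = -4 + \left(2^{3} - 27\right) = -4 + \left(8 - 27\right) = -4 - 19 = -23$)
$0 \cdot 39 H + x{\left(0 \right)} = 0 \cdot 39 \left(-23\right) + 0 = 0 \left(-23\right) + 0 = 0 + 0 = 0$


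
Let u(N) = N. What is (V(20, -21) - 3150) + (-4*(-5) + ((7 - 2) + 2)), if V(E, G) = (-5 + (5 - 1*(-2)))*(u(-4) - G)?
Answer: -3089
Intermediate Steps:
V(E, G) = -8 - 2*G (V(E, G) = (-5 + (5 - 1*(-2)))*(-4 - G) = (-5 + (5 + 2))*(-4 - G) = (-5 + 7)*(-4 - G) = 2*(-4 - G) = -8 - 2*G)
(V(20, -21) - 3150) + (-4*(-5) + ((7 - 2) + 2)) = ((-8 - 2*(-21)) - 3150) + (-4*(-5) + ((7 - 2) + 2)) = ((-8 + 42) - 3150) + (20 + (5 + 2)) = (34 - 3150) + (20 + 7) = -3116 + 27 = -3089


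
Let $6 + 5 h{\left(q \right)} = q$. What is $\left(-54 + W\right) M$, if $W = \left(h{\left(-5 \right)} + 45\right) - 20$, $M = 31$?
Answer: $- \frac{4836}{5} \approx -967.2$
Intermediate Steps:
$h{\left(q \right)} = - \frac{6}{5} + \frac{q}{5}$
$W = \frac{114}{5}$ ($W = \left(\left(- \frac{6}{5} + \frac{1}{5} \left(-5\right)\right) + 45\right) - 20 = \left(\left(- \frac{6}{5} - 1\right) + 45\right) - 20 = \left(- \frac{11}{5} + 45\right) - 20 = \frac{214}{5} - 20 = \frac{114}{5} \approx 22.8$)
$\left(-54 + W\right) M = \left(-54 + \frac{114}{5}\right) 31 = \left(- \frac{156}{5}\right) 31 = - \frac{4836}{5}$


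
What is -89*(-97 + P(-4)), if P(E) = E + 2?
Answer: 8811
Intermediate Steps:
P(E) = 2 + E
-89*(-97 + P(-4)) = -89*(-97 + (2 - 4)) = -89*(-97 - 2) = -89*(-99) = 8811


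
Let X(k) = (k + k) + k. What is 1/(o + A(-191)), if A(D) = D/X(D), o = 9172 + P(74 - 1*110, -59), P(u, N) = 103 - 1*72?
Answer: 3/27610 ≈ 0.00010866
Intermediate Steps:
X(k) = 3*k (X(k) = 2*k + k = 3*k)
P(u, N) = 31 (P(u, N) = 103 - 72 = 31)
o = 9203 (o = 9172 + 31 = 9203)
A(D) = 1/3 (A(D) = D/((3*D)) = D*(1/(3*D)) = 1/3)
1/(o + A(-191)) = 1/(9203 + 1/3) = 1/(27610/3) = 3/27610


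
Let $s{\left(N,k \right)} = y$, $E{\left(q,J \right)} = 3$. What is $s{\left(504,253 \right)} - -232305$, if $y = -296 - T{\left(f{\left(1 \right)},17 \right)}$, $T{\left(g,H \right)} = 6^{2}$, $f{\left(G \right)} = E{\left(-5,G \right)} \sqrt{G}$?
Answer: $231973$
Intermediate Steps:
$f{\left(G \right)} = 3 \sqrt{G}$
$T{\left(g,H \right)} = 36$
$y = -332$ ($y = -296 - 36 = -332$)
$s{\left(N,k \right)} = -332$
$s{\left(504,253 \right)} - -232305 = -332 - -232305 = -332 + 232305 = 231973$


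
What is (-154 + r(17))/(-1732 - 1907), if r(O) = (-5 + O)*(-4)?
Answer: 202/3639 ≈ 0.055510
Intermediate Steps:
r(O) = 20 - 4*O
(-154 + r(17))/(-1732 - 1907) = (-154 + (20 - 4*17))/(-1732 - 1907) = (-154 + (20 - 68))/(-3639) = (-154 - 48)*(-1/3639) = -202*(-1/3639) = 202/3639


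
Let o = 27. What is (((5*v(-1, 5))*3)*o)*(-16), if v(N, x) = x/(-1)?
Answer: 32400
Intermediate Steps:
v(N, x) = -x (v(N, x) = x*(-1) = -x)
(((5*v(-1, 5))*3)*o)*(-16) = (((5*(-1*5))*3)*27)*(-16) = (((5*(-5))*3)*27)*(-16) = (-25*3*27)*(-16) = -75*27*(-16) = -2025*(-16) = 32400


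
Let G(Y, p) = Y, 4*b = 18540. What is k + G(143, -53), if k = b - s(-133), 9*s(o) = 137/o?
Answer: 5719403/1197 ≈ 4778.1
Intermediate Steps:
b = 4635 (b = (¼)*18540 = 4635)
s(o) = 137/(9*o) (s(o) = (137/o)/9 = 137/(9*o))
k = 5548232/1197 (k = 4635 - 137/(9*(-133)) = 4635 - 137*(-1)/(9*133) = 4635 - 1*(-137/1197) = 4635 + 137/1197 = 5548232/1197 ≈ 4635.1)
k + G(143, -53) = 5548232/1197 + 143 = 5719403/1197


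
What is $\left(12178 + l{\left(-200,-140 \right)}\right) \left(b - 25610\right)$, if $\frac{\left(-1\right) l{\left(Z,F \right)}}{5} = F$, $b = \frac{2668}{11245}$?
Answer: $- \frac{3708629388596}{11245} \approx -3.298 \cdot 10^{8}$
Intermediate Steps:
$b = \frac{2668}{11245}$ ($b = 2668 \cdot \frac{1}{11245} = \frac{2668}{11245} \approx 0.23726$)
$l{\left(Z,F \right)} = - 5 F$
$\left(12178 + l{\left(-200,-140 \right)}\right) \left(b - 25610\right) = \left(12178 - -700\right) \left(\frac{2668}{11245} - 25610\right) = \left(12178 + 700\right) \left(- \frac{287981782}{11245}\right) = 12878 \left(- \frac{287981782}{11245}\right) = - \frac{3708629388596}{11245}$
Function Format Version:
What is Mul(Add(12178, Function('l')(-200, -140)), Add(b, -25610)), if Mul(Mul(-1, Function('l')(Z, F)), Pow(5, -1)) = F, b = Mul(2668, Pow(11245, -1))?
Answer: Rational(-3708629388596, 11245) ≈ -3.2980e+8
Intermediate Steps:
b = Rational(2668, 11245) (b = Mul(2668, Rational(1, 11245)) = Rational(2668, 11245) ≈ 0.23726)
Function('l')(Z, F) = Mul(-5, F)
Mul(Add(12178, Function('l')(-200, -140)), Add(b, -25610)) = Mul(Add(12178, Mul(-5, -140)), Add(Rational(2668, 11245), -25610)) = Mul(Add(12178, 700), Rational(-287981782, 11245)) = Mul(12878, Rational(-287981782, 11245)) = Rational(-3708629388596, 11245)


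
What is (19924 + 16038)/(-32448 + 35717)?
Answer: 35962/3269 ≈ 11.001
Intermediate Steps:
(19924 + 16038)/(-32448 + 35717) = 35962/3269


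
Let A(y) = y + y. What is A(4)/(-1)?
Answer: -8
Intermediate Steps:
A(y) = 2*y
A(4)/(-1) = (2*4)/(-1) = 8*(-1) = -8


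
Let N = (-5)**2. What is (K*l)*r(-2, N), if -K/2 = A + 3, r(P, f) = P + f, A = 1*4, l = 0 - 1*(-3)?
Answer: -966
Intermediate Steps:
N = 25
l = 3 (l = 0 + 3 = 3)
A = 4
K = -14 (K = -2*(4 + 3) = -2*7 = -14)
(K*l)*r(-2, N) = (-14*3)*(-2 + 25) = -42*23 = -966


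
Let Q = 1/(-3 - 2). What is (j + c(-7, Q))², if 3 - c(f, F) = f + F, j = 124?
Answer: 450241/25 ≈ 18010.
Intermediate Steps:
Q = -⅕ (Q = 1/(-5) = -⅕ ≈ -0.20000)
c(f, F) = 3 - F - f (c(f, F) = 3 - (f + F) = 3 - (F + f) = 3 + (-F - f) = 3 - F - f)
(j + c(-7, Q))² = (124 + (3 - 1*(-⅕) - 1*(-7)))² = (124 + (3 + ⅕ + 7))² = (124 + 51/5)² = (671/5)² = 450241/25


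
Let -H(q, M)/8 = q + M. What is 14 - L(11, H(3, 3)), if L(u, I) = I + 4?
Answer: 58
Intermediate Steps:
H(q, M) = -8*M - 8*q (H(q, M) = -8*(q + M) = -8*(M + q) = -8*M - 8*q)
L(u, I) = 4 + I
14 - L(11, H(3, 3)) = 14 - (4 + (-8*3 - 8*3)) = 14 - (4 + (-24 - 24)) = 14 - (4 - 48) = 14 - 1*(-44) = 14 + 44 = 58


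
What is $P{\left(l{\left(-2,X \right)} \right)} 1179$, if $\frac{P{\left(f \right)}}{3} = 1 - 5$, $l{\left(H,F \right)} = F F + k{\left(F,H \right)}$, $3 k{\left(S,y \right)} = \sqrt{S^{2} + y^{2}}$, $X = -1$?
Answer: $-14148$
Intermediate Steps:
$k{\left(S,y \right)} = \frac{\sqrt{S^{2} + y^{2}}}{3}$
$l{\left(H,F \right)} = F^{2} + \frac{\sqrt{F^{2} + H^{2}}}{3}$ ($l{\left(H,F \right)} = F F + \frac{\sqrt{F^{2} + H^{2}}}{3} = F^{2} + \frac{\sqrt{F^{2} + H^{2}}}{3}$)
$P{\left(f \right)} = -12$ ($P{\left(f \right)} = 3 \left(1 - 5\right) = 3 \left(-4\right) = -12$)
$P{\left(l{\left(-2,X \right)} \right)} 1179 = \left(-12\right) 1179 = -14148$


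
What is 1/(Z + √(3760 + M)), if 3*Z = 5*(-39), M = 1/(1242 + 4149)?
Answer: -350415/2506814 - 3*√12141826439/2506814 ≈ -0.27165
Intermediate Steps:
M = 1/5391 ≈ 0.00018549
Z = -65 (Z = (5*(-39))/3 = (⅓)*(-195) = -65)
1/(Z + √(3760 + M)) = 1/(-65 + √(3760 + 1/5391)) = 1/(-65 + √(20270161/5391)) = 1/(-65 + √12141826439/1797)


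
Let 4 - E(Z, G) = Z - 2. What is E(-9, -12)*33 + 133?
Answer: 628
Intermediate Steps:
E(Z, G) = 6 - Z (E(Z, G) = 4 - (Z - 2) = 4 - (-2 + Z) = 4 + (2 - Z) = 6 - Z)
E(-9, -12)*33 + 133 = (6 - 1*(-9))*33 + 133 = (6 + 9)*33 + 133 = 15*33 + 133 = 495 + 133 = 628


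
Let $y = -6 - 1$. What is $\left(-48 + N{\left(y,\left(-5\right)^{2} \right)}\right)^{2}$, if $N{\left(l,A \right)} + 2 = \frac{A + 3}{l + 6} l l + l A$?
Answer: $2550409$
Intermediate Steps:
$y = -7$ ($y = -6 - 1 = -7$)
$N{\left(l,A \right)} = -2 + A l + \frac{l^{2} \left(3 + A\right)}{6 + l}$ ($N{\left(l,A \right)} = -2 + \left(\frac{A + 3}{l + 6} l l + l A\right) = -2 + \left(\frac{3 + A}{6 + l} l l + A l\right) = -2 + \left(\frac{l \left(3 + A\right)}{6 + l} l + A l\right) = -2 + \left(\frac{l^{2} \left(3 + A\right)}{6 + l} + A l\right) = -2 + \left(A l + \frac{l^{2} \left(3 + A\right)}{6 + l}\right) = -2 + A l + \frac{l^{2} \left(3 + A\right)}{6 + l}$)
$\left(-48 + N{\left(y,\left(-5\right)^{2} \right)}\right)^{2} = \left(-48 + \frac{-12 - -14 + 3 \left(-7\right)^{2} + 2 \left(-5\right)^{2} \left(-7\right)^{2} + 6 \left(-5\right)^{2} \left(-7\right)}{6 - 7}\right)^{2} = \left(-48 + \frac{-12 + 14 + 3 \cdot 49 + 2 \cdot 25 \cdot 49 + 6 \cdot 25 \left(-7\right)}{-1}\right)^{2} = \left(-48 - \left(-12 + 14 + 147 + 2450 - 1050\right)\right)^{2} = \left(-48 - 1549\right)^{2} = \left(-1597\right)^{2} = 2550409$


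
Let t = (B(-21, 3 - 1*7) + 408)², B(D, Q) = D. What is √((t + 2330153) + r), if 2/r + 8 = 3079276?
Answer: √5878587780929811066/1539634 ≈ 1574.8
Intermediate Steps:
r = 1/1539634 (r = 2/(-8 + 3079276) = 2/3079268 = 2*(1/3079268) = 1/1539634 ≈ 6.4950e-7)
t = 149769 (t = (-21 + 408)² = 387² = 149769)
√((t + 2330153) + r) = √((149769 + 2330153) + 1/1539634) = √(2479922 + 1/1539634) = √(3818172228549/1539634) = √5878587780929811066/1539634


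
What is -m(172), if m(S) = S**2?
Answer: -29584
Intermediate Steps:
-m(172) = -1*172**2 = -1*29584 = -29584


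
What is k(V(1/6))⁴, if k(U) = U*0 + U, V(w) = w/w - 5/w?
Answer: 707281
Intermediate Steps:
V(w) = 1 - 5/w
k(U) = U (k(U) = 0 + U = U)
k(V(1/6))⁴ = ((-5 + 1/6)/(1/6))⁴ = ((-5 + ⅙)/(⅙))⁴ = (6*(-29/6))⁴ = (-29)⁴ = 707281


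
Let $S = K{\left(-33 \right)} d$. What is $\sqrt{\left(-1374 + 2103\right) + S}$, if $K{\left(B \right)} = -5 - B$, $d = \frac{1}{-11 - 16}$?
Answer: $\frac{\sqrt{58965}}{9} \approx 26.981$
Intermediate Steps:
$d = - \frac{1}{27}$ ($d = \frac{1}{-27} = - \frac{1}{27} \approx -0.037037$)
$S = - \frac{28}{27}$ ($S = \left(-5 - -33\right) \left(- \frac{1}{27}\right) = \left(-5 + 33\right) \left(- \frac{1}{27}\right) = 28 \left(- \frac{1}{27}\right) = - \frac{28}{27} \approx -1.037$)
$\sqrt{\left(-1374 + 2103\right) + S} = \sqrt{\left(-1374 + 2103\right) - \frac{28}{27}} = \sqrt{729 - \frac{28}{27}} = \sqrt{\frac{19655}{27}} = \frac{\sqrt{58965}}{9}$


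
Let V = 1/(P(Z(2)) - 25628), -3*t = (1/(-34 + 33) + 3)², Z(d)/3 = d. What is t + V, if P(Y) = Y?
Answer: -102491/76866 ≈ -1.3334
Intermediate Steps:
Z(d) = 3*d
t = -4/3 (t = -(1/(-34 + 33) + 3)²/3 = -(1/(-1) + 3)²/3 = -(-1 + 3)²/3 = -⅓*2² = -⅓*4 = -4/3 ≈ -1.3333)
V = -1/25622 (V = 1/(3*2 - 25628) = 1/(6 - 25628) = 1/(-25622) = -1/25622 ≈ -3.9029e-5)
t + V = -4/3 - 1/25622 = -102491/76866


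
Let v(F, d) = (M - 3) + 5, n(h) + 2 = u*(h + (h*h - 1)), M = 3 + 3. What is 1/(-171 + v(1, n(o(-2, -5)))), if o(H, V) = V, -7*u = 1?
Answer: -1/163 ≈ -0.0061350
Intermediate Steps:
u = -1/7 (u = -1/7*1 = -1/7 ≈ -0.14286)
M = 6
n(h) = -13/7 - h/7 - h**2/7 (n(h) = -2 - (h + (h*h - 1))/7 = -2 - (h + (h**2 - 1))/7 = -2 - (h + (-1 + h**2))/7 = -2 - (-1 + h + h**2)/7 = -2 + (1/7 - h/7 - h**2/7) = -13/7 - h/7 - h**2/7)
v(F, d) = 8 (v(F, d) = (6 - 3) + 5 = 3 + 5 = 8)
1/(-171 + v(1, n(o(-2, -5)))) = 1/(-171 + 8) = 1/(-163) = -1/163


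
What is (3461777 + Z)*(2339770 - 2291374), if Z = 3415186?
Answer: 332817501348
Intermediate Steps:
(3461777 + Z)*(2339770 - 2291374) = (3461777 + 3415186)*(2339770 - 2291374) = 6876963*48396 = 332817501348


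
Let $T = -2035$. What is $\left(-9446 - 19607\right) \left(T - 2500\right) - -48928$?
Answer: $131804283$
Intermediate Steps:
$\left(-9446 - 19607\right) \left(T - 2500\right) - -48928 = \left(-9446 - 19607\right) \left(-2035 - 2500\right) - -48928 = - 29053 \left(-2035 - 2500\right) + 48928 = \left(-29053\right) \left(-4535\right) + 48928 = 131755355 + 48928 = 131804283$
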